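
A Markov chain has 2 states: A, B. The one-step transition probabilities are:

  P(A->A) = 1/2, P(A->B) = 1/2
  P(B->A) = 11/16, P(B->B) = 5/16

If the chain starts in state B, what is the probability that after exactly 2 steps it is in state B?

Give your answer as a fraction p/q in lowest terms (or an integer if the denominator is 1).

Answer: 113/256

Derivation:
Computing P^2 by repeated multiplication:
P^1 =
  A: [1/2, 1/2]
  B: [11/16, 5/16]
P^2 =
  A: [19/32, 13/32]
  B: [143/256, 113/256]

(P^2)[B -> B] = 113/256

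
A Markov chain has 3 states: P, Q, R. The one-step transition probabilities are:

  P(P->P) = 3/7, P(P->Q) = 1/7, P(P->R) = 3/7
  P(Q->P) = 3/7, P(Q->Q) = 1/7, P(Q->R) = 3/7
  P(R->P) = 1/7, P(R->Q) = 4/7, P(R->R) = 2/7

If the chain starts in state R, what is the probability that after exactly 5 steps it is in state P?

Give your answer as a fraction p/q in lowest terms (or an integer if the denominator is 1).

Computing P^5 by repeated multiplication:
P^1 =
  P: [3/7, 1/7, 3/7]
  Q: [3/7, 1/7, 3/7]
  R: [1/7, 4/7, 2/7]
P^2 =
  P: [15/49, 16/49, 18/49]
  Q: [15/49, 16/49, 18/49]
  R: [17/49, 13/49, 19/49]
P^3 =
  P: [111/343, 103/343, 129/343]
  Q: [111/343, 103/343, 129/343]
  R: [109/343, 106/343, 128/343]
P^4 =
  P: [771/2401, 730/2401, 900/2401]
  Q: [771/2401, 730/2401, 900/2401]
  R: [773/2401, 727/2401, 901/2401]
P^5 =
  P: [5403/16807, 5101/16807, 6303/16807]
  Q: [5403/16807, 5101/16807, 6303/16807]
  R: [5401/16807, 5104/16807, 6302/16807]

(P^5)[R -> P] = 5401/16807

Answer: 5401/16807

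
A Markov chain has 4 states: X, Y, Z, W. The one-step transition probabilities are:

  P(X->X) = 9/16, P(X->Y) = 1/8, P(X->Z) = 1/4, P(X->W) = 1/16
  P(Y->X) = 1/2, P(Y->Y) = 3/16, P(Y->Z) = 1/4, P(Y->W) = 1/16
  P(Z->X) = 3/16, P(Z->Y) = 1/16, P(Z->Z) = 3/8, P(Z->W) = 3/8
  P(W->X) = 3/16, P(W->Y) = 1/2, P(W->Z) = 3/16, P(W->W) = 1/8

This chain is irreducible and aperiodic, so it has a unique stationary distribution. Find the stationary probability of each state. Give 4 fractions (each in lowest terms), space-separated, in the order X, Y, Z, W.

The stationary distribution satisfies pi = pi * P, i.e.:
  pi_X = 9/16*pi_X + 1/2*pi_Y + 3/16*pi_Z + 3/16*pi_W
  pi_Y = 1/8*pi_X + 3/16*pi_Y + 1/16*pi_Z + 1/2*pi_W
  pi_Z = 1/4*pi_X + 1/4*pi_Y + 3/8*pi_Z + 3/16*pi_W
  pi_W = 1/16*pi_X + 1/16*pi_Y + 3/8*pi_Z + 1/8*pi_W
with normalization: pi_X + pi_Y + pi_Z + pi_W = 1.

Using the first 3 balance equations plus normalization, the linear system A*pi = b is:
  [-7/16, 1/2, 3/16, 3/16] . pi = 0
  [1/8, -13/16, 1/16, 1/2] . pi = 0
  [1/4, 1/4, -5/8, 3/16] . pi = 0
  [1, 1, 1, 1] . pi = 1

Solving yields:
  pi_X = 251/645
  pi_Y = 23/129
  pi_Z = 59/215
  pi_W = 34/215

Verification (pi * P):
  251/645*9/16 + 23/129*1/2 + 59/215*3/16 + 34/215*3/16 = 251/645 = pi_X  (ok)
  251/645*1/8 + 23/129*3/16 + 59/215*1/16 + 34/215*1/2 = 23/129 = pi_Y  (ok)
  251/645*1/4 + 23/129*1/4 + 59/215*3/8 + 34/215*3/16 = 59/215 = pi_Z  (ok)
  251/645*1/16 + 23/129*1/16 + 59/215*3/8 + 34/215*1/8 = 34/215 = pi_W  (ok)

Answer: 251/645 23/129 59/215 34/215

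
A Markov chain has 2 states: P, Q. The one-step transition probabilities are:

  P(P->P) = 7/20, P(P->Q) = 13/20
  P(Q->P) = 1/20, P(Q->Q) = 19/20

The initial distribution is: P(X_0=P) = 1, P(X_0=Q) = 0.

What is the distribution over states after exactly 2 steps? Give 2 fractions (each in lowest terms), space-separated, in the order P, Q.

Propagating the distribution step by step (d_{t+1} = d_t * P):
d_0 = (P=1, Q=0)
  d_1[P] = 1*7/20 + 0*1/20 = 7/20
  d_1[Q] = 1*13/20 + 0*19/20 = 13/20
d_1 = (P=7/20, Q=13/20)
  d_2[P] = 7/20*7/20 + 13/20*1/20 = 31/200
  d_2[Q] = 7/20*13/20 + 13/20*19/20 = 169/200
d_2 = (P=31/200, Q=169/200)

Answer: 31/200 169/200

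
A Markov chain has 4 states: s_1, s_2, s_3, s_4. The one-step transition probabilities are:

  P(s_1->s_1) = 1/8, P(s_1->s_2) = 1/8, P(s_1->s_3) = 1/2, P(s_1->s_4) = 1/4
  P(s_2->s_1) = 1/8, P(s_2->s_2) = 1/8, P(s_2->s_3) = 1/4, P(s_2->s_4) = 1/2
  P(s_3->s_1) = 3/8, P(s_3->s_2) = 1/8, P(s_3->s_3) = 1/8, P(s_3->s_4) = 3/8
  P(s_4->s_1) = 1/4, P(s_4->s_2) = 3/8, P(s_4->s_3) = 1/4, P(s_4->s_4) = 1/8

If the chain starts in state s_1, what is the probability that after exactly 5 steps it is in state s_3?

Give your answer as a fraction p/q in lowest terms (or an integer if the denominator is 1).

Answer: 4505/16384

Derivation:
Computing P^5 by repeated multiplication:
P^1 =
  s_1: [1/8, 1/8, 1/2, 1/4]
  s_2: [1/8, 1/8, 1/4, 1/2]
  s_3: [3/8, 1/8, 1/8, 3/8]
  s_4: [1/4, 3/8, 1/4, 1/8]
P^2 =
  s_1: [9/32, 3/16, 7/32, 5/16]
  s_2: [1/4, 1/4, 1/4, 1/4]
  s_3: [13/64, 7/32, 21/64, 1/4]
  s_4: [13/64, 5/32, 9/32, 23/64]
P^3 =
  s_1: [7/32, 13/64, 75/256, 73/256]
  s_2: [7/32, 3/16, 9/32, 5/16]
  s_3: [61/256, 3/16, 133/512, 161/512]
  s_4: [123/512, 55/256, 17/64, 143/512]
P^4 =
  s_1: [479/2048, 201/1024, 549/2048, 309/1024]
  s_2: [15/64, 13/64, 69/256, 75/256]
  s_3: [939/4096, 417/2048, 1135/4096, 297/1024]
  s_4: [927/4096, 399/2048, 567/2048, 1237/4096]
P^5 =
  s_1: [941/4096, 821/4096, 4505/16384, 4831/16384]
  s_2: [469/2048, 203/1024, 563/2048, 305/1024]
  s_3: [3777/16384, 809/4096, 8935/32768, 9807/32768]
  s_4: [7601/32768, 3285/16384, 557/2048, 9685/32768]

(P^5)[s_1 -> s_3] = 4505/16384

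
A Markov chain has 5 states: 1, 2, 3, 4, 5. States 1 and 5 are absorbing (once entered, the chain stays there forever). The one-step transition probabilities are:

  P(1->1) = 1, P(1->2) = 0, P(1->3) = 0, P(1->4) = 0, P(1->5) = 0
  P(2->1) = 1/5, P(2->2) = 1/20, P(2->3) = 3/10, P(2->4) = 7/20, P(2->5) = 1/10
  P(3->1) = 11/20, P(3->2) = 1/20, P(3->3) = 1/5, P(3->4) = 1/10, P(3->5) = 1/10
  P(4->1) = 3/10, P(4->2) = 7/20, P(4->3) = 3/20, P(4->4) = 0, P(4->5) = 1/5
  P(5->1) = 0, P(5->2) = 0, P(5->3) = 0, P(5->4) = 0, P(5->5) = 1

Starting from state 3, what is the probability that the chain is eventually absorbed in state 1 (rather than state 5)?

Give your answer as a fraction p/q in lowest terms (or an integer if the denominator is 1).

Answer: 4047/4957

Derivation:
Let a_i = P(absorbed in 1 | start in state i).
Boundary conditions: a_1 = 1, a_5 = 0.
For each transient state i, a_i = sum_j P(i->j) * a_j:
  a_2 = 1/5*a_1 + 1/20*a_2 + 3/10*a_3 + 7/20*a_4 + 1/10*a_5
  a_3 = 11/20*a_1 + 1/20*a_2 + 1/5*a_3 + 1/10*a_4 + 1/10*a_5
  a_4 = 3/10*a_1 + 7/20*a_2 + 3/20*a_3 + 0*a_4 + 1/5*a_5

Substituting a_1 = 1 and a_5 = 0, rearrange to (I - Q) a = r where r[i] = P(i -> 1):
  [19/20, -3/10, -7/20] . (a_2, a_3, a_4) = 1/5
  [-1/20, 4/5, -1/10] . (a_2, a_3, a_4) = 11/20
  [-7/20, -3/20, 1] . (a_2, a_3, a_4) = 3/10

Solving yields:
  a_2 = 3551/4957
  a_3 = 4047/4957
  a_4 = 3337/4957

Starting state is 3, so the absorption probability is a_3 = 4047/4957.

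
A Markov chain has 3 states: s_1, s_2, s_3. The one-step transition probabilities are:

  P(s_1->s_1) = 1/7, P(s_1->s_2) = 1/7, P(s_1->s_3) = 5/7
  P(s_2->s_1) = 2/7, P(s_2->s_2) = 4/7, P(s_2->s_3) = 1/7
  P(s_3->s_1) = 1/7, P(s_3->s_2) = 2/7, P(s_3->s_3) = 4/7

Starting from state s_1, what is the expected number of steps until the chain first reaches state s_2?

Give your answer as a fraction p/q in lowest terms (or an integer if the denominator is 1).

Answer: 56/13

Derivation:
Let h_i = expected steps to first reach s_2 from state i.
Boundary: h_s_2 = 0.
First-step equations for the other states:
  h_s_1 = 1 + 1/7*h_s_1 + 1/7*h_s_2 + 5/7*h_s_3
  h_s_3 = 1 + 1/7*h_s_1 + 2/7*h_s_2 + 4/7*h_s_3

Substituting h_s_2 = 0 and rearranging gives the linear system (I - Q) h = 1:
  [6/7, -5/7] . (h_s_1, h_s_3) = 1
  [-1/7, 3/7] . (h_s_1, h_s_3) = 1

Solving yields:
  h_s_1 = 56/13
  h_s_3 = 49/13

Starting state is s_1, so the expected hitting time is h_s_1 = 56/13.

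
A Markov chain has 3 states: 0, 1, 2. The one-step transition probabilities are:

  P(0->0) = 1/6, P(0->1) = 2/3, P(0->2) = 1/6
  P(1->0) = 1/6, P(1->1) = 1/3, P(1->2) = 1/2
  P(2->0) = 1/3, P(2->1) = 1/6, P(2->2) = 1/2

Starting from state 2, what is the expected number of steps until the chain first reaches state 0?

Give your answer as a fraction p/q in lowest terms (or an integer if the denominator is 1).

Answer: 10/3

Derivation:
Let h_i = expected steps to first reach 0 from state i.
Boundary: h_0 = 0.
First-step equations for the other states:
  h_1 = 1 + 1/6*h_0 + 1/3*h_1 + 1/2*h_2
  h_2 = 1 + 1/3*h_0 + 1/6*h_1 + 1/2*h_2

Substituting h_0 = 0 and rearranging gives the linear system (I - Q) h = 1:
  [2/3, -1/2] . (h_1, h_2) = 1
  [-1/6, 1/2] . (h_1, h_2) = 1

Solving yields:
  h_1 = 4
  h_2 = 10/3

Starting state is 2, so the expected hitting time is h_2 = 10/3.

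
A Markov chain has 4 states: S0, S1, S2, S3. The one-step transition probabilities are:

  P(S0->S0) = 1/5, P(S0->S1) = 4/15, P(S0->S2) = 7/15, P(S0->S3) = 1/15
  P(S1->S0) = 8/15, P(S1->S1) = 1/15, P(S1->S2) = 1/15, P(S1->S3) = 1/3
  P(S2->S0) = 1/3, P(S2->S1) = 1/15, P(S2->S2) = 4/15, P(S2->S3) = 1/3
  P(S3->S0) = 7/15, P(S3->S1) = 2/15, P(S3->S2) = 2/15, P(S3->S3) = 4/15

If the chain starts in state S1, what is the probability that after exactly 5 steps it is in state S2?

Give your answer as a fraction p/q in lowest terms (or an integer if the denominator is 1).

Computing P^5 by repeated multiplication:
P^1 =
  S0: [1/5, 4/15, 7/15, 1/15]
  S1: [8/15, 1/15, 1/15, 1/3]
  S2: [1/3, 1/15, 4/15, 1/3]
  S3: [7/15, 2/15, 2/15, 4/15]
P^2 =
  S0: [83/225, 1/9, 11/45, 62/225]
  S1: [8/25, 44/225, 71/225, 38/225]
  S2: [26/75, 7/45, 62/225, 2/9]
  S3: [1/3, 8/45, 67/225, 43/225]
P^3 =
  S0: [386/1125, 536/3375, 38/135, 731/3375]
  S1: [1189/3375, 479/3375, 908/3375, 799/3375]
  S2: [1174/3375, 509/3375, 929/3375, 763/3375]
  S3: [1181/3375, 493/3375, 919/3375, 782/3375]
P^4 =
  S0: [17629/50625, 1516/10125, 13904/50625, 11512/50625]
  S1: [1948/5625, 7741/50625, 14032/50625, 2264/10125]
  S2: [1172/3375, 1532/10125, 13969/50625, 11416/50625]
  S3: [5852/16875, 308/2025, 112/405, 11369/50625]
P^5 =
  S0: [87877/253125, 115024/759375, 209623/759375, 171097/759375]
  S1: [263924/759375, 114541/759375, 209233/759375, 171677/759375]
  S2: [263777/759375, 114781/759375, 209428/759375, 171389/759375]
  S3: [263851/759375, 114662/759375, 41866/151875, 171532/759375]

(P^5)[S1 -> S2] = 209233/759375

Answer: 209233/759375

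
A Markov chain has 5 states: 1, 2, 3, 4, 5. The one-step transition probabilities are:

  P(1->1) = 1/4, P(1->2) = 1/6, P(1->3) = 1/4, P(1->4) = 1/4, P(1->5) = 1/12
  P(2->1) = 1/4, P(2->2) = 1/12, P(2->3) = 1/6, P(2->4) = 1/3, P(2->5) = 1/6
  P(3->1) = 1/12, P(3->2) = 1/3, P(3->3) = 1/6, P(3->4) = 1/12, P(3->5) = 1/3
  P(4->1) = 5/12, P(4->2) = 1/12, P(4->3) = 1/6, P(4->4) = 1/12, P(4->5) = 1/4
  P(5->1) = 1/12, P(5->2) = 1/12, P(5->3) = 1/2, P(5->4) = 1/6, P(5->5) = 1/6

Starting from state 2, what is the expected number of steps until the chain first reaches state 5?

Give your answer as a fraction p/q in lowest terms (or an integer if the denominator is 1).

Let h_i = expected steps to first reach 5 from state i.
Boundary: h_5 = 0.
First-step equations for the other states:
  h_1 = 1 + 1/4*h_1 + 1/6*h_2 + 1/4*h_3 + 1/4*h_4 + 1/12*h_5
  h_2 = 1 + 1/4*h_1 + 1/12*h_2 + 1/6*h_3 + 1/3*h_4 + 1/6*h_5
  h_3 = 1 + 1/12*h_1 + 1/3*h_2 + 1/6*h_3 + 1/12*h_4 + 1/3*h_5
  h_4 = 1 + 5/12*h_1 + 1/12*h_2 + 1/6*h_3 + 1/12*h_4 + 1/4*h_5

Substituting h_5 = 0 and rearranging gives the linear system (I - Q) h = 1:
  [3/4, -1/6, -1/4, -1/4] . (h_1, h_2, h_3, h_4) = 1
  [-1/4, 11/12, -1/6, -1/3] . (h_1, h_2, h_3, h_4) = 1
  [-1/12, -1/3, 5/6, -1/12] . (h_1, h_2, h_3, h_4) = 1
  [-5/12, -1/12, -1/6, 11/12] . (h_1, h_2, h_3, h_4) = 1

Solving yields:
  h_1 = 9540/1727
  h_2 = 8880/1727
  h_3 = 7416/1727
  h_4 = 8376/1727

Starting state is 2, so the expected hitting time is h_2 = 8880/1727.

Answer: 8880/1727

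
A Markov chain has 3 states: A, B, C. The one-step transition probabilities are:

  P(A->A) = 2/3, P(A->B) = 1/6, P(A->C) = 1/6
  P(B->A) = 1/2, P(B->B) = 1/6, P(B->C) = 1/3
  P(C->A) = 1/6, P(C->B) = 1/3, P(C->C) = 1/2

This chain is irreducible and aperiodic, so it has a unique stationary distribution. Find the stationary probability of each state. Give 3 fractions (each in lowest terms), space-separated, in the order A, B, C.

The stationary distribution satisfies pi = pi * P, i.e.:
  pi_A = 2/3*pi_A + 1/2*pi_B + 1/6*pi_C
  pi_B = 1/6*pi_A + 1/6*pi_B + 1/3*pi_C
  pi_C = 1/6*pi_A + 1/3*pi_B + 1/2*pi_C
with normalization: pi_A + pi_B + pi_C = 1.

Using the first 2 balance equations plus normalization, the linear system A*pi = b is:
  [-1/3, 1/2, 1/6] . pi = 0
  [1/6, -5/6, 1/3] . pi = 0
  [1, 1, 1] . pi = 1

Solving yields:
  pi_A = 11/23
  pi_B = 5/23
  pi_C = 7/23

Verification (pi * P):
  11/23*2/3 + 5/23*1/2 + 7/23*1/6 = 11/23 = pi_A  (ok)
  11/23*1/6 + 5/23*1/6 + 7/23*1/3 = 5/23 = pi_B  (ok)
  11/23*1/6 + 5/23*1/3 + 7/23*1/2 = 7/23 = pi_C  (ok)

Answer: 11/23 5/23 7/23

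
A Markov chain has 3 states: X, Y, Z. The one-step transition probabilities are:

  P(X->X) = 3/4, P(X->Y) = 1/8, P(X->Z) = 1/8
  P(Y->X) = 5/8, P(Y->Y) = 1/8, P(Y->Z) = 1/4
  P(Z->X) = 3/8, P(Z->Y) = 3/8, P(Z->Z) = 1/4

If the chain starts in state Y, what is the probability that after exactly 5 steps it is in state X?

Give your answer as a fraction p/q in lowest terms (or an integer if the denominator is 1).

Answer: 21835/32768

Derivation:
Computing P^5 by repeated multiplication:
P^1 =
  X: [3/4, 1/8, 1/8]
  Y: [5/8, 1/8, 1/4]
  Z: [3/8, 3/8, 1/4]
P^2 =
  X: [11/16, 5/32, 5/32]
  Y: [41/64, 3/16, 11/64]
  Z: [39/64, 3/16, 13/64]
P^3 =
  X: [43/64, 21/128, 21/128]
  Y: [339/512, 43/256, 87/512]
  Z: [333/512, 45/256, 89/512]
P^4 =
  X: [171/256, 85/512, 85/512]
  Y: [2725/4096, 343/2048, 685/4096]
  Z: [2715/4096, 345/2048, 691/4096]
P^5 =
  X: [683/1024, 341/2048, 341/2048]
  Y: [21835/32768, 2733/16384, 5467/32768]
  Z: [21813/32768, 2739/16384, 5477/32768]

(P^5)[Y -> X] = 21835/32768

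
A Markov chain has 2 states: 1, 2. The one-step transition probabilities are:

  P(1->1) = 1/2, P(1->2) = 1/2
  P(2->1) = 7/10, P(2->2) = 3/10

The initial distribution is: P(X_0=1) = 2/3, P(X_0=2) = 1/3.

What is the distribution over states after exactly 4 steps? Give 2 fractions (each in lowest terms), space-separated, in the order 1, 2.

Propagating the distribution step by step (d_{t+1} = d_t * P):
d_0 = (1=2/3, 2=1/3)
  d_1[1] = 2/3*1/2 + 1/3*7/10 = 17/30
  d_1[2] = 2/3*1/2 + 1/3*3/10 = 13/30
d_1 = (1=17/30, 2=13/30)
  d_2[1] = 17/30*1/2 + 13/30*7/10 = 44/75
  d_2[2] = 17/30*1/2 + 13/30*3/10 = 31/75
d_2 = (1=44/75, 2=31/75)
  d_3[1] = 44/75*1/2 + 31/75*7/10 = 437/750
  d_3[2] = 44/75*1/2 + 31/75*3/10 = 313/750
d_3 = (1=437/750, 2=313/750)
  d_4[1] = 437/750*1/2 + 313/750*7/10 = 1094/1875
  d_4[2] = 437/750*1/2 + 313/750*3/10 = 781/1875
d_4 = (1=1094/1875, 2=781/1875)

Answer: 1094/1875 781/1875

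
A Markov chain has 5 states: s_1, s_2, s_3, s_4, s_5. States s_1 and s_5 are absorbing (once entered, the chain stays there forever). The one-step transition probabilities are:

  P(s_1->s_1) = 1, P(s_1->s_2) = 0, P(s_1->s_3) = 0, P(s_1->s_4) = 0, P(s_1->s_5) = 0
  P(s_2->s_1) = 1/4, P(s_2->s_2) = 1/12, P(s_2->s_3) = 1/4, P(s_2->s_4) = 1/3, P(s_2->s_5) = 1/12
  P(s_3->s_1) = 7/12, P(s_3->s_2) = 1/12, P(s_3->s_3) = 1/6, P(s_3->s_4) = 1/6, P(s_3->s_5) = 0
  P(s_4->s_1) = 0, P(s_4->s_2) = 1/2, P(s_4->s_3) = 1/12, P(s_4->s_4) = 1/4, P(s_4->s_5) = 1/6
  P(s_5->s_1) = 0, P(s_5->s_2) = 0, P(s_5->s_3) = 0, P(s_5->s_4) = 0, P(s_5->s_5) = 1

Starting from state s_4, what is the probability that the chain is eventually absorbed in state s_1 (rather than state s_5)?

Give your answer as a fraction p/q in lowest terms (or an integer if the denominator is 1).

Let a_i = P(absorbed in s_1 | start in state i).
Boundary conditions: a_s_1 = 1, a_s_5 = 0.
For each transient state i, a_i = sum_j P(i->j) * a_j:
  a_s_2 = 1/4*a_s_1 + 1/12*a_s_2 + 1/4*a_s_3 + 1/3*a_s_4 + 1/12*a_s_5
  a_s_3 = 7/12*a_s_1 + 1/12*a_s_2 + 1/6*a_s_3 + 1/6*a_s_4 + 0*a_s_5
  a_s_4 = 0*a_s_1 + 1/2*a_s_2 + 1/12*a_s_3 + 1/4*a_s_4 + 1/6*a_s_5

Substituting a_s_1 = 1 and a_s_5 = 0, rearrange to (I - Q) a = r where r[i] = P(i -> s_1):
  [11/12, -1/4, -1/3] . (a_s_2, a_s_3, a_s_4) = 1/4
  [-1/12, 5/6, -1/6] . (a_s_2, a_s_3, a_s_4) = 7/12
  [-1/2, -1/12, 3/4] . (a_s_2, a_s_3, a_s_4) = 0

Solving yields:
  a_s_2 = 481/661
  a_s_3 = 588/661
  a_s_4 = 386/661

Starting state is s_4, so the absorption probability is a_s_4 = 386/661.

Answer: 386/661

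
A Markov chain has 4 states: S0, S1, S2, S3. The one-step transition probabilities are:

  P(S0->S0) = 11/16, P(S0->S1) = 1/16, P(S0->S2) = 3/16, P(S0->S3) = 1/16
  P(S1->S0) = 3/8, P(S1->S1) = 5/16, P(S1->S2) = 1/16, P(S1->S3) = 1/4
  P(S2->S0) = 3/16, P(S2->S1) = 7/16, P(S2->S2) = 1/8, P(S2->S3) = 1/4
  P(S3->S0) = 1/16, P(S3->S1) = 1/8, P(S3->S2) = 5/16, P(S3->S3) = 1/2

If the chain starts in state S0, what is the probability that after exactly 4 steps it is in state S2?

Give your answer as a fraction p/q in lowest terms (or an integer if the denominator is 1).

Computing P^4 by repeated multiplication:
P^1 =
  S0: [11/16, 1/16, 3/16, 1/16]
  S1: [3/8, 5/16, 1/16, 1/4]
  S2: [3/16, 7/16, 1/8, 1/4]
  S3: [1/16, 1/8, 5/16, 1/2]
P^2 =
  S0: [137/256, 39/256, 45/256, 35/256]
  S1: [103/256, 23/128, 45/256, 31/128]
  S2: [85/256, 15/64, 5/32, 71/256]
  S3: [23/128, 31/128, 55/256, 93/256]
P^3 =
  S0: [1911/4096, 717/4096, 715/4096, 753/4096]
  S1: [803/2048, 193/1024, 755/4096, 963/4096]
  S2: [743/2048, 807/4096, 375/2048, 1053/4096]
  S3: [71/256, 927/4096, 775/4096, 629/2048]
P^4 =
  S0: [28221/65536, 12007/65536, 11645/65536, 13663/65536]
  S1: [12763/32768, 12677/65536, 11915/65536, 7709/32768]
  S2: [24491/65536, 12877/65536, 6015/32768, 8069/32768]
  S3: [21641/65536, 857/4096, 12175/65536, 2251/8192]

(P^4)[S0 -> S2] = 11645/65536

Answer: 11645/65536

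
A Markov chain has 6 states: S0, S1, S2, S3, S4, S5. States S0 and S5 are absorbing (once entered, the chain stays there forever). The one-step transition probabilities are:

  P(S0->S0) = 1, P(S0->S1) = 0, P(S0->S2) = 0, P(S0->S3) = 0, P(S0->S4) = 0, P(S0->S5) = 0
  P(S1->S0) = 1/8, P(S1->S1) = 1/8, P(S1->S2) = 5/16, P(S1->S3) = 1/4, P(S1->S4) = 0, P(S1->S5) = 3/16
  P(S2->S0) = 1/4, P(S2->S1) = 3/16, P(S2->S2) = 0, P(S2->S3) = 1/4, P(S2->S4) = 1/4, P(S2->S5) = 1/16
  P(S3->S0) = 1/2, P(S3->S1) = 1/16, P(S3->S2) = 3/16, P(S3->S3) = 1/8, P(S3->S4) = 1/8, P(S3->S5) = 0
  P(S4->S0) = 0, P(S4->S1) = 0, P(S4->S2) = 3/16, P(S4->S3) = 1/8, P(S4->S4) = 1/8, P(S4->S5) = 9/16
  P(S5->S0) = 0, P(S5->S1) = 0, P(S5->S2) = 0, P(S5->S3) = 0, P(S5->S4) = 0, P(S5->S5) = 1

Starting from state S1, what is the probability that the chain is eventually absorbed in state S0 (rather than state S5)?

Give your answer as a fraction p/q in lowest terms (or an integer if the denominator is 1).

Answer: 1208/2063

Derivation:
Let a_i = P(absorbed in S0 | start in state i).
Boundary conditions: a_S0 = 1, a_S5 = 0.
For each transient state i, a_i = sum_j P(i->j) * a_j:
  a_S1 = 1/8*a_S0 + 1/8*a_S1 + 5/16*a_S2 + 1/4*a_S3 + 0*a_S4 + 3/16*a_S5
  a_S2 = 1/4*a_S0 + 3/16*a_S1 + 0*a_S2 + 1/4*a_S3 + 1/4*a_S4 + 1/16*a_S5
  a_S3 = 1/2*a_S0 + 1/16*a_S1 + 3/16*a_S2 + 1/8*a_S3 + 1/8*a_S4 + 0*a_S5
  a_S4 = 0*a_S0 + 0*a_S1 + 3/16*a_S2 + 1/8*a_S3 + 1/8*a_S4 + 9/16*a_S5

Substituting a_S0 = 1 and a_S5 = 0, rearrange to (I - Q) a = r where r[i] = P(i -> S0):
  [7/8, -5/16, -1/4, 0] . (a_S1, a_S2, a_S3, a_S4) = 1/8
  [-3/16, 1, -1/4, -1/4] . (a_S1, a_S2, a_S3, a_S4) = 1/4
  [-1/16, -3/16, 7/8, -1/8] . (a_S1, a_S2, a_S3, a_S4) = 1/2
  [0, -3/16, -1/8, 7/8] . (a_S1, a_S2, a_S3, a_S4) = 0

Solving yields:
  a_S1 = 1208/2063
  a_S2 = 1270/2063
  a_S3 = 1609/2063
  a_S4 = 502/2063

Starting state is S1, so the absorption probability is a_S1 = 1208/2063.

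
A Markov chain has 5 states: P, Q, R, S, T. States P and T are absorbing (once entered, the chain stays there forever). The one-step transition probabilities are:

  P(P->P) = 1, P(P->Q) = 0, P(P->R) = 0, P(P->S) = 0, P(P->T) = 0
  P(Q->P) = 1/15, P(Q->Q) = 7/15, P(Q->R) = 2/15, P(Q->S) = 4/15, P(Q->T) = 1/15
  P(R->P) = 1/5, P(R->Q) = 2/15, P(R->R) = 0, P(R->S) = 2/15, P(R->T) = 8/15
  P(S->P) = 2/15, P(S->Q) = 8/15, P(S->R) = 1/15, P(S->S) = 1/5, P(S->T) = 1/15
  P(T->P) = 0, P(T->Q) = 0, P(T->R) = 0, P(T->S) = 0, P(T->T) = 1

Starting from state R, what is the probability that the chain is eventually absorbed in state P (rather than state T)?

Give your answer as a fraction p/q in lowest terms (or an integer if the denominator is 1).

Let a_i = P(absorbed in P | start in state i).
Boundary conditions: a_P = 1, a_T = 0.
For each transient state i, a_i = sum_j P(i->j) * a_j:
  a_Q = 1/15*a_P + 7/15*a_Q + 2/15*a_R + 4/15*a_S + 1/15*a_T
  a_R = 1/5*a_P + 2/15*a_Q + 0*a_R + 2/15*a_S + 8/15*a_T
  a_S = 2/15*a_P + 8/15*a_Q + 1/15*a_R + 1/5*a_S + 1/15*a_T

Substituting a_P = 1 and a_T = 0, rearrange to (I - Q) a = r where r[i] = P(i -> P):
  [8/15, -2/15, -4/15] . (a_Q, a_R, a_S) = 1/15
  [-2/15, 1, -2/15] . (a_Q, a_R, a_S) = 1/5
  [-8/15, -1/15, 4/5] . (a_Q, a_R, a_S) = 2/15

Solving yields:
  a_Q = 195/428
  a_R = 35/107
  a_S = 213/428

Starting state is R, so the absorption probability is a_R = 35/107.

Answer: 35/107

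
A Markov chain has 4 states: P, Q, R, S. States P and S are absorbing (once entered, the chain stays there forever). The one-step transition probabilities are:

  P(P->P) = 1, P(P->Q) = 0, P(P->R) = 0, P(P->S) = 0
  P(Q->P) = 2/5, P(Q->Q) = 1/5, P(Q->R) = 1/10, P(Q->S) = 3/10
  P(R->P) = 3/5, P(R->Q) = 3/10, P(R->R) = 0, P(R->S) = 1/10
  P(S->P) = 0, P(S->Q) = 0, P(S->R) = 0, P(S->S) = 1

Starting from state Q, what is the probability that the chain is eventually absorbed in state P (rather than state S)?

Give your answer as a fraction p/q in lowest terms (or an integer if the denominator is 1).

Answer: 46/77

Derivation:
Let a_i = P(absorbed in P | start in state i).
Boundary conditions: a_P = 1, a_S = 0.
For each transient state i, a_i = sum_j P(i->j) * a_j:
  a_Q = 2/5*a_P + 1/5*a_Q + 1/10*a_R + 3/10*a_S
  a_R = 3/5*a_P + 3/10*a_Q + 0*a_R + 1/10*a_S

Substituting a_P = 1 and a_S = 0, rearrange to (I - Q) a = r where r[i] = P(i -> P):
  [4/5, -1/10] . (a_Q, a_R) = 2/5
  [-3/10, 1] . (a_Q, a_R) = 3/5

Solving yields:
  a_Q = 46/77
  a_R = 60/77

Starting state is Q, so the absorption probability is a_Q = 46/77.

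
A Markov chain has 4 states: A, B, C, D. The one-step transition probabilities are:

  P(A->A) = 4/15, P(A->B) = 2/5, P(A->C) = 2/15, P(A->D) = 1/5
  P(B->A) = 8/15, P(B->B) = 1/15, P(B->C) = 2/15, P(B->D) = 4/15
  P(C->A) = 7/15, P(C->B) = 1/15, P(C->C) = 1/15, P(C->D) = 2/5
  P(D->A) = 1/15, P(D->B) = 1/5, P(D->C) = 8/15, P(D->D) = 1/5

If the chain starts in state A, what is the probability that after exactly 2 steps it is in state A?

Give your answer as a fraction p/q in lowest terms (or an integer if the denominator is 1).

Computing P^2 by repeated multiplication:
P^1 =
  A: [4/15, 2/5, 2/15, 1/5]
  B: [8/15, 1/15, 2/15, 4/15]
  C: [7/15, 1/15, 1/15, 2/5]
  D: [1/15, 1/5, 8/15, 1/5]
P^2 =
  A: [9/25, 41/225, 46/225, 19/75]
  B: [58/225, 7/25, 52/225, 52/225]
  C: [49/225, 62/225, 13/45, 49/225]
  D: [29/75, 26/225, 8/45, 8/25]

(P^2)[A -> A] = 9/25

Answer: 9/25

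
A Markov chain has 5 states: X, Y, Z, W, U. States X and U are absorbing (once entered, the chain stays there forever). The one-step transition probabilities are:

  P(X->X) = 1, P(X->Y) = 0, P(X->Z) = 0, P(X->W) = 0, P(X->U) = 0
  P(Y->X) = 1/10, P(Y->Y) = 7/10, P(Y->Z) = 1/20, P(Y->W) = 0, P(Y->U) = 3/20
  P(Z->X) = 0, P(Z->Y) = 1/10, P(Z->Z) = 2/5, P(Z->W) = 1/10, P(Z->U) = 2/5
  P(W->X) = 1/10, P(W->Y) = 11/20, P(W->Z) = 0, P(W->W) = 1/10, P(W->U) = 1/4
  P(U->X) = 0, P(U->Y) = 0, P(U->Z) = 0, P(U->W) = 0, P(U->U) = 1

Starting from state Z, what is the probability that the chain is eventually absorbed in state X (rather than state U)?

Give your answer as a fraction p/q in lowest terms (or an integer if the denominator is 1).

Let a_i = P(absorbed in X | start in state i).
Boundary conditions: a_X = 1, a_U = 0.
For each transient state i, a_i = sum_j P(i->j) * a_j:
  a_Y = 1/10*a_X + 7/10*a_Y + 1/20*a_Z + 0*a_W + 3/20*a_U
  a_Z = 0*a_X + 1/10*a_Y + 2/5*a_Z + 1/10*a_W + 2/5*a_U
  a_W = 1/10*a_X + 11/20*a_Y + 0*a_Z + 1/10*a_W + 1/4*a_U

Substituting a_X = 1 and a_U = 0, rearrange to (I - Q) a = r where r[i] = P(i -> X):
  [3/10, -1/20, 0] . (a_Y, a_Z, a_W) = 1/10
  [-1/10, 3/5, -1/10] . (a_Y, a_Z, a_W) = 0
  [-11/20, 0, 9/10] . (a_Y, a_Z, a_W) = 1/10

Solving yields:
  a_Y = 218/619
  a_Z = 70/619
  a_W = 202/619

Starting state is Z, so the absorption probability is a_Z = 70/619.

Answer: 70/619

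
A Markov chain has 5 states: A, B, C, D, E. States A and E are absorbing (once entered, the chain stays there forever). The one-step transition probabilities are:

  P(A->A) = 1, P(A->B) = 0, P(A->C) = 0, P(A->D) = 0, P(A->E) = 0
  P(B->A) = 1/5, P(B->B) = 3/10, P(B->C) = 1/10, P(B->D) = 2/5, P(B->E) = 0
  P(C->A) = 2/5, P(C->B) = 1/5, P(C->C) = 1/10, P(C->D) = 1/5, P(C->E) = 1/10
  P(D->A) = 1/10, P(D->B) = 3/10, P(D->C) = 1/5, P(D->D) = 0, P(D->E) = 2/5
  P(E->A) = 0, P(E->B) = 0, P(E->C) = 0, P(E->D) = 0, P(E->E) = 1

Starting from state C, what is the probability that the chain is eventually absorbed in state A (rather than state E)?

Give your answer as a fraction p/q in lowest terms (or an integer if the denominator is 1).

Let a_i = P(absorbed in A | start in state i).
Boundary conditions: a_A = 1, a_E = 0.
For each transient state i, a_i = sum_j P(i->j) * a_j:
  a_B = 1/5*a_A + 3/10*a_B + 1/10*a_C + 2/5*a_D + 0*a_E
  a_C = 2/5*a_A + 1/5*a_B + 1/10*a_C + 1/5*a_D + 1/10*a_E
  a_D = 1/10*a_A + 3/10*a_B + 1/5*a_C + 0*a_D + 2/5*a_E

Substituting a_A = 1 and a_E = 0, rearrange to (I - Q) a = r where r[i] = P(i -> A):
  [7/10, -1/10, -2/5] . (a_B, a_C, a_D) = 1/5
  [-1/5, 9/10, -1/5] . (a_B, a_C, a_D) = 2/5
  [-3/10, -1/5, 1] . (a_B, a_C, a_D) = 1/10

Solving yields:
  a_B = 141/226
  a_C = 153/226
  a_D = 191/452

Starting state is C, so the absorption probability is a_C = 153/226.

Answer: 153/226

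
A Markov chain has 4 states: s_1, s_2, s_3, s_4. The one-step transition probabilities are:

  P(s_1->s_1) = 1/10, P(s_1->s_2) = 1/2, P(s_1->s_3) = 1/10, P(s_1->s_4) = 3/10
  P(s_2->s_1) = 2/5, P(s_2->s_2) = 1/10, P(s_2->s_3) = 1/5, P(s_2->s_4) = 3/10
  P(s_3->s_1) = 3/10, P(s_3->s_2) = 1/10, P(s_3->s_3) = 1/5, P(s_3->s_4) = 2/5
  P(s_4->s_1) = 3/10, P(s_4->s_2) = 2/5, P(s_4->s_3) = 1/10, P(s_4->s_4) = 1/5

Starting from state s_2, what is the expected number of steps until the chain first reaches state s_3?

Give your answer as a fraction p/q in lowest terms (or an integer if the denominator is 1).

Let h_i = expected steps to first reach s_3 from state i.
Boundary: h_s_3 = 0.
First-step equations for the other states:
  h_s_1 = 1 + 1/10*h_s_1 + 1/2*h_s_2 + 1/10*h_s_3 + 3/10*h_s_4
  h_s_2 = 1 + 2/5*h_s_1 + 1/10*h_s_2 + 1/5*h_s_3 + 3/10*h_s_4
  h_s_4 = 1 + 3/10*h_s_1 + 2/5*h_s_2 + 1/10*h_s_3 + 1/5*h_s_4

Substituting h_s_3 = 0 and rearranging gives the linear system (I - Q) h = 1:
  [9/10, -1/2, -3/10] . (h_s_1, h_s_2, h_s_4) = 1
  [-2/5, 9/10, -3/10] . (h_s_1, h_s_2, h_s_4) = 1
  [-3/10, -2/5, 4/5] . (h_s_1, h_s_2, h_s_4) = 1

Solving yields:
  h_s_1 = 770/103
  h_s_2 = 715/103
  h_s_4 = 775/103

Starting state is s_2, so the expected hitting time is h_s_2 = 715/103.

Answer: 715/103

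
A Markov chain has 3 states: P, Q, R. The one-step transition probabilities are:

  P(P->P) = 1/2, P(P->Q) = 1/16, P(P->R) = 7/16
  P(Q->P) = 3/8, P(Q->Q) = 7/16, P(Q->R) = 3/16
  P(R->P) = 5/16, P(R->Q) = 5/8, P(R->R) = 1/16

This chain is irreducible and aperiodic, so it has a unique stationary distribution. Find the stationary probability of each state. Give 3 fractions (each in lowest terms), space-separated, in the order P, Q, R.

Answer: 105/256 85/256 33/128

Derivation:
The stationary distribution satisfies pi = pi * P, i.e.:
  pi_P = 1/2*pi_P + 3/8*pi_Q + 5/16*pi_R
  pi_Q = 1/16*pi_P + 7/16*pi_Q + 5/8*pi_R
  pi_R = 7/16*pi_P + 3/16*pi_Q + 1/16*pi_R
with normalization: pi_P + pi_Q + pi_R = 1.

Using the first 2 balance equations plus normalization, the linear system A*pi = b is:
  [-1/2, 3/8, 5/16] . pi = 0
  [1/16, -9/16, 5/8] . pi = 0
  [1, 1, 1] . pi = 1

Solving yields:
  pi_P = 105/256
  pi_Q = 85/256
  pi_R = 33/128

Verification (pi * P):
  105/256*1/2 + 85/256*3/8 + 33/128*5/16 = 105/256 = pi_P  (ok)
  105/256*1/16 + 85/256*7/16 + 33/128*5/8 = 85/256 = pi_Q  (ok)
  105/256*7/16 + 85/256*3/16 + 33/128*1/16 = 33/128 = pi_R  (ok)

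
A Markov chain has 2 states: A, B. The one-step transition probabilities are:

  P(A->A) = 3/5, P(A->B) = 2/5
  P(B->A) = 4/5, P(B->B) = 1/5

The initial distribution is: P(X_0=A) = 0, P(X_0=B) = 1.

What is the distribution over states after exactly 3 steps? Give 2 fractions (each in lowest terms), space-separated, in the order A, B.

Answer: 84/125 41/125

Derivation:
Propagating the distribution step by step (d_{t+1} = d_t * P):
d_0 = (A=0, B=1)
  d_1[A] = 0*3/5 + 1*4/5 = 4/5
  d_1[B] = 0*2/5 + 1*1/5 = 1/5
d_1 = (A=4/5, B=1/5)
  d_2[A] = 4/5*3/5 + 1/5*4/5 = 16/25
  d_2[B] = 4/5*2/5 + 1/5*1/5 = 9/25
d_2 = (A=16/25, B=9/25)
  d_3[A] = 16/25*3/5 + 9/25*4/5 = 84/125
  d_3[B] = 16/25*2/5 + 9/25*1/5 = 41/125
d_3 = (A=84/125, B=41/125)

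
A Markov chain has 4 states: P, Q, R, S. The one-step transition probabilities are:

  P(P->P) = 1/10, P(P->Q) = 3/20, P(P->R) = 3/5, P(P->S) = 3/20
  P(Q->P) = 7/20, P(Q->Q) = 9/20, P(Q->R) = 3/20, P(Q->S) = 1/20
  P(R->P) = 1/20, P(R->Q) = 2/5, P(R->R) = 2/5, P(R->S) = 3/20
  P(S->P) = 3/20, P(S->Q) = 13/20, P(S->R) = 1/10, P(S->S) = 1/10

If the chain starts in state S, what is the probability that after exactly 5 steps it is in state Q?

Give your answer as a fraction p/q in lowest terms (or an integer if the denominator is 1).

Answer: 1282793/3200000

Derivation:
Computing P^5 by repeated multiplication:
P^1 =
  P: [1/10, 3/20, 3/5, 3/20]
  Q: [7/20, 9/20, 3/20, 1/20]
  R: [1/20, 2/5, 2/5, 3/20]
  S: [3/20, 13/20, 1/10, 1/10]
P^2 =
  P: [23/200, 21/50, 27/80, 51/400]
  Q: [83/400, 139/400, 137/400, 41/400]
  R: [3/16, 89/200, 53/200, 41/400]
  S: [21/80, 21/50, 19/80, 2/25]
P^3 =
  P: [389/2000, 3393/8000, 1119/4000, 813/8000]
  Q: [1399/8000, 3129/8000, 2591/8000, 881/8000]
  R: [13/64, 401/1000, 591/2000, 803/8000]
  S: [1577/8000, 3003/8000, 647/2000, 13/125]
P^4 =
  P: [1577/8000, 31839/80000, 48381/160000, 16401/160000]
  Q: [5987/32000, 64539/160000, 9733/32000, 16861/160000]
  R: [30479/160000, 31549/80000, 24821/80000, 16781/160000]
  S: [29259/160000, 31639/80000, 50301/160000, 8581/80000]
P^5 =
  P: [60641/320000, 1267983/3200000, 247341/800000, 336243/3200000]
  Q: [610891/3200000, 1279169/3200000, 975879/3200000, 334061/3200000]
  R: [602629/3200000, 79663/200000, 49287/160000, 337023/3200000]
  S: [603251/3200000, 1282793/3200000, 488837/1600000, 168141/1600000]

(P^5)[S -> Q] = 1282793/3200000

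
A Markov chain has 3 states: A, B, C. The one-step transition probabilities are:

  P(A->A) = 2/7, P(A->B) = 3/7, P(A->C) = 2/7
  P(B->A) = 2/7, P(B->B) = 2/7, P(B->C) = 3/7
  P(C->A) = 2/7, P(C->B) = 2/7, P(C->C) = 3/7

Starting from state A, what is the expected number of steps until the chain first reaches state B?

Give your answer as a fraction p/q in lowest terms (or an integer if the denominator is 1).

Let h_i = expected steps to first reach B from state i.
Boundary: h_B = 0.
First-step equations for the other states:
  h_A = 1 + 2/7*h_A + 3/7*h_B + 2/7*h_C
  h_C = 1 + 2/7*h_A + 2/7*h_B + 3/7*h_C

Substituting h_B = 0 and rearranging gives the linear system (I - Q) h = 1:
  [5/7, -2/7] . (h_A, h_C) = 1
  [-2/7, 4/7] . (h_A, h_C) = 1

Solving yields:
  h_A = 21/8
  h_C = 49/16

Starting state is A, so the expected hitting time is h_A = 21/8.

Answer: 21/8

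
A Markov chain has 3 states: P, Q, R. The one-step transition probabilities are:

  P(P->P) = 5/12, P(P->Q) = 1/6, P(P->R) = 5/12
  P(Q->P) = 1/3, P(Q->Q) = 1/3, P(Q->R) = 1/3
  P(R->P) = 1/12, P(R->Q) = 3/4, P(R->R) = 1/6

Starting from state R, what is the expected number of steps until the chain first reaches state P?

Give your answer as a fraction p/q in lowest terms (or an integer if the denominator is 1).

Let h_i = expected steps to first reach P from state i.
Boundary: h_P = 0.
First-step equations for the other states:
  h_Q = 1 + 1/3*h_P + 1/3*h_Q + 1/3*h_R
  h_R = 1 + 1/12*h_P + 3/4*h_Q + 1/6*h_R

Substituting h_P = 0 and rearranging gives the linear system (I - Q) h = 1:
  [2/3, -1/3] . (h_Q, h_R) = 1
  [-3/4, 5/6] . (h_Q, h_R) = 1

Solving yields:
  h_Q = 42/11
  h_R = 51/11

Starting state is R, so the expected hitting time is h_R = 51/11.

Answer: 51/11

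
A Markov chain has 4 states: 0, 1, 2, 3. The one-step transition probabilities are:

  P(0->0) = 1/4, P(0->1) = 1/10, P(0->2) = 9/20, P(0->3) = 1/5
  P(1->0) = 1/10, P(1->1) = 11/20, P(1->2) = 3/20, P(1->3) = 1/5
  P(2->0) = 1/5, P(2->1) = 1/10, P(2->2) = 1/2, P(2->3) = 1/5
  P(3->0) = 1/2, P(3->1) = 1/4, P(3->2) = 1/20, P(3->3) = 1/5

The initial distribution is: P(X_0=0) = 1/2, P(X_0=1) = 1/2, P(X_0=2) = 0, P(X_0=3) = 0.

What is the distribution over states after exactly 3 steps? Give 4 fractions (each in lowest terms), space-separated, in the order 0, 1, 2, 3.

Propagating the distribution step by step (d_{t+1} = d_t * P):
d_0 = (0=1/2, 1=1/2, 2=0, 3=0)
  d_1[0] = 1/2*1/4 + 1/2*1/10 + 0*1/5 + 0*1/2 = 7/40
  d_1[1] = 1/2*1/10 + 1/2*11/20 + 0*1/10 + 0*1/4 = 13/40
  d_1[2] = 1/2*9/20 + 1/2*3/20 + 0*1/2 + 0*1/20 = 3/10
  d_1[3] = 1/2*1/5 + 1/2*1/5 + 0*1/5 + 0*1/5 = 1/5
d_1 = (0=7/40, 1=13/40, 2=3/10, 3=1/5)
  d_2[0] = 7/40*1/4 + 13/40*1/10 + 3/10*1/5 + 1/5*1/2 = 189/800
  d_2[1] = 7/40*1/10 + 13/40*11/20 + 3/10*1/10 + 1/5*1/4 = 221/800
  d_2[2] = 7/40*9/20 + 13/40*3/20 + 3/10*1/2 + 1/5*1/20 = 23/80
  d_2[3] = 7/40*1/5 + 13/40*1/5 + 3/10*1/5 + 1/5*1/5 = 1/5
d_2 = (0=189/800, 1=221/800, 2=23/80, 3=1/5)
  d_3[0] = 189/800*1/4 + 221/800*1/10 + 23/80*1/5 + 1/5*1/2 = 3907/16000
  d_3[1] = 189/800*1/10 + 221/800*11/20 + 23/80*1/10 + 1/5*1/4 = 4069/16000
  d_3[2] = 189/800*9/20 + 221/800*3/20 + 23/80*1/2 + 1/5*1/20 = 603/2000
  d_3[3] = 189/800*1/5 + 221/800*1/5 + 23/80*1/5 + 1/5*1/5 = 1/5
d_3 = (0=3907/16000, 1=4069/16000, 2=603/2000, 3=1/5)

Answer: 3907/16000 4069/16000 603/2000 1/5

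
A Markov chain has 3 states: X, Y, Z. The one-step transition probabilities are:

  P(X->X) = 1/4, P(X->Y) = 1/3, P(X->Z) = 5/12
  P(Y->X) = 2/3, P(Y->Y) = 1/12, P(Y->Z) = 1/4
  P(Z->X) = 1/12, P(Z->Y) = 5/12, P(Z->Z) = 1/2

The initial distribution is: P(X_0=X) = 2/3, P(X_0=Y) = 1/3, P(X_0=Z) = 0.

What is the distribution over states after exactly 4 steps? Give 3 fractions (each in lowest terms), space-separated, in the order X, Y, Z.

Answer: 18967/62208 571/1944 8323/20736

Derivation:
Propagating the distribution step by step (d_{t+1} = d_t * P):
d_0 = (X=2/3, Y=1/3, Z=0)
  d_1[X] = 2/3*1/4 + 1/3*2/3 + 0*1/12 = 7/18
  d_1[Y] = 2/3*1/3 + 1/3*1/12 + 0*5/12 = 1/4
  d_1[Z] = 2/3*5/12 + 1/3*1/4 + 0*1/2 = 13/36
d_1 = (X=7/18, Y=1/4, Z=13/36)
  d_2[X] = 7/18*1/4 + 1/4*2/3 + 13/36*1/12 = 127/432
  d_2[Y] = 7/18*1/3 + 1/4*1/12 + 13/36*5/12 = 65/216
  d_2[Z] = 7/18*5/12 + 1/4*1/4 + 13/36*1/2 = 175/432
d_2 = (X=127/432, Y=65/216, Z=175/432)
  d_3[X] = 127/432*1/4 + 65/216*2/3 + 175/432*1/12 = 133/432
  d_3[Y] = 127/432*1/3 + 65/216*1/12 + 175/432*5/12 = 1513/5184
  d_3[Z] = 127/432*5/12 + 65/216*1/4 + 175/432*1/2 = 2075/5184
d_3 = (X=133/432, Y=1513/5184, Z=2075/5184)
  d_4[X] = 133/432*1/4 + 1513/5184*2/3 + 2075/5184*1/12 = 18967/62208
  d_4[Y] = 133/432*1/3 + 1513/5184*1/12 + 2075/5184*5/12 = 571/1944
  d_4[Z] = 133/432*5/12 + 1513/5184*1/4 + 2075/5184*1/2 = 8323/20736
d_4 = (X=18967/62208, Y=571/1944, Z=8323/20736)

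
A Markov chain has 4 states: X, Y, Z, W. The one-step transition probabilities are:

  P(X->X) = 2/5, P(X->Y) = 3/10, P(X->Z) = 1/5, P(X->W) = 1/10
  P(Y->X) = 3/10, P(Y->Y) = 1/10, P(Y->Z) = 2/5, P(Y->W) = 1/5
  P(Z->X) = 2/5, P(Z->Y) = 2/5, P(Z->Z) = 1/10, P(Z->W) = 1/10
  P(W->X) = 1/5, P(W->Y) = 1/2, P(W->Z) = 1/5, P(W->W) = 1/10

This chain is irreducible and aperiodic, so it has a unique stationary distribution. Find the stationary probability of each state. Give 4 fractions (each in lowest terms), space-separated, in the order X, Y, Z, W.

The stationary distribution satisfies pi = pi * P, i.e.:
  pi_X = 2/5*pi_X + 3/10*pi_Y + 2/5*pi_Z + 1/5*pi_W
  pi_Y = 3/10*pi_X + 1/10*pi_Y + 2/5*pi_Z + 1/2*pi_W
  pi_Z = 1/5*pi_X + 2/5*pi_Y + 1/10*pi_Z + 1/5*pi_W
  pi_W = 1/10*pi_X + 1/5*pi_Y + 1/10*pi_Z + 1/10*pi_W
with normalization: pi_X + pi_Y + pi_Z + pi_W = 1.

Using the first 3 balance equations plus normalization, the linear system A*pi = b is:
  [-3/5, 3/10, 2/5, 1/5] . pi = 0
  [3/10, -9/10, 2/5, 1/2] . pi = 0
  [1/5, 2/5, -9/10, 1/5] . pi = 0
  [1, 1, 1, 1] . pi = 1

Solving yields:
  pi_X = 49/142
  pi_Y = 62/213
  pi_Z = 50/213
  pi_W = 55/426

Verification (pi * P):
  49/142*2/5 + 62/213*3/10 + 50/213*2/5 + 55/426*1/5 = 49/142 = pi_X  (ok)
  49/142*3/10 + 62/213*1/10 + 50/213*2/5 + 55/426*1/2 = 62/213 = pi_Y  (ok)
  49/142*1/5 + 62/213*2/5 + 50/213*1/10 + 55/426*1/5 = 50/213 = pi_Z  (ok)
  49/142*1/10 + 62/213*1/5 + 50/213*1/10 + 55/426*1/10 = 55/426 = pi_W  (ok)

Answer: 49/142 62/213 50/213 55/426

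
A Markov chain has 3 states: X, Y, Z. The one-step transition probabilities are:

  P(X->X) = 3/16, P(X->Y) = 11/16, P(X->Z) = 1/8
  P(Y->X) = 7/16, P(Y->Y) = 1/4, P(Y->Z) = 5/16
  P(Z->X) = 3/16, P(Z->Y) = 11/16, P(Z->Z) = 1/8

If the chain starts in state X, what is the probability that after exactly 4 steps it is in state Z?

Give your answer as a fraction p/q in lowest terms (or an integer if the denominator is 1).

Computing P^4 by repeated multiplication:
P^1 =
  X: [3/16, 11/16, 1/8]
  Y: [7/16, 1/4, 5/16]
  Z: [3/16, 11/16, 1/8]
P^2 =
  X: [23/64, 99/256, 65/256]
  Y: [1/4, 37/64, 11/64]
  Z: [23/64, 99/256, 65/256]
P^3 =
  X: [291/1024, 2123/4096, 809/4096]
  Y: [85/256, 445/1024, 239/1024]
  Z: [291/1024, 2123/4096, 809/4096]
P^4 =
  X: [5195/16384, 30195/65536, 14561/65536]
  Y: [1213/4096, 8149/16384, 3383/16384]
  Z: [5195/16384, 30195/65536, 14561/65536]

(P^4)[X -> Z] = 14561/65536

Answer: 14561/65536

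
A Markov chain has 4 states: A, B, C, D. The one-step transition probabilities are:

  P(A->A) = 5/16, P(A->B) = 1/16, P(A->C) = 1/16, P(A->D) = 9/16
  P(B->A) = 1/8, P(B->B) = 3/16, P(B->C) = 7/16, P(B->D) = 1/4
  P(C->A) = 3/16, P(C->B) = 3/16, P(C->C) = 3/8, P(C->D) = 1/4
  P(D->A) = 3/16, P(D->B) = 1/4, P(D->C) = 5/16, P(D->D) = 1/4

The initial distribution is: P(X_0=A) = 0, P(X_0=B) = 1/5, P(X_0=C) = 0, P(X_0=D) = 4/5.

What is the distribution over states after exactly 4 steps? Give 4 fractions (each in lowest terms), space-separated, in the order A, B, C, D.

Propagating the distribution step by step (d_{t+1} = d_t * P):
d_0 = (A=0, B=1/5, C=0, D=4/5)
  d_1[A] = 0*5/16 + 1/5*1/8 + 0*3/16 + 4/5*3/16 = 7/40
  d_1[B] = 0*1/16 + 1/5*3/16 + 0*3/16 + 4/5*1/4 = 19/80
  d_1[C] = 0*1/16 + 1/5*7/16 + 0*3/8 + 4/5*5/16 = 27/80
  d_1[D] = 0*9/16 + 1/5*1/4 + 0*1/4 + 4/5*1/4 = 1/4
d_1 = (A=7/40, B=19/80, C=27/80, D=1/4)
  d_2[A] = 7/40*5/16 + 19/80*1/8 + 27/80*3/16 + 1/4*3/16 = 249/1280
  d_2[B] = 7/40*1/16 + 19/80*3/16 + 27/80*3/16 + 1/4*1/4 = 29/160
  d_2[C] = 7/40*1/16 + 19/80*7/16 + 27/80*3/8 + 1/4*5/16 = 409/1280
  d_2[D] = 7/40*9/16 + 19/80*1/4 + 27/80*1/4 + 1/4*1/4 = 39/128
d_2 = (A=249/1280, B=29/160, C=409/1280, D=39/128)
  d_3[A] = 249/1280*5/16 + 29/160*1/8 + 409/1280*3/16 + 39/128*3/16 = 2053/10240
  d_3[B] = 249/1280*1/16 + 29/160*3/16 + 409/1280*3/16 + 39/128*1/4 = 933/5120
  d_3[C] = 249/1280*1/16 + 29/160*7/16 + 409/1280*3/8 + 39/128*5/16 = 6277/20480
  d_3[D] = 249/1280*9/16 + 29/160*1/4 + 409/1280*1/4 + 39/128*1/4 = 1273/4096
d_3 = (A=2053/10240, B=933/5120, C=6277/20480, D=1273/4096)
  d_4[A] = 2053/10240*5/16 + 933/5120*1/8 + 6277/20480*3/16 + 1273/4096*3/16 = 103/512
  d_4[B] = 2053/10240*1/16 + 933/5120*3/16 + 6277/20480*3/16 + 1273/4096*1/4 = 59593/327680
  d_4[C] = 2053/10240*1/16 + 933/5120*7/16 + 6277/20480*3/8 + 1273/4096*5/16 = 99717/327680
  d_4[D] = 2053/10240*9/16 + 933/5120*1/4 + 6277/20480*1/4 + 1273/4096*1/4 = 10245/32768
d_4 = (A=103/512, B=59593/327680, C=99717/327680, D=10245/32768)

Answer: 103/512 59593/327680 99717/327680 10245/32768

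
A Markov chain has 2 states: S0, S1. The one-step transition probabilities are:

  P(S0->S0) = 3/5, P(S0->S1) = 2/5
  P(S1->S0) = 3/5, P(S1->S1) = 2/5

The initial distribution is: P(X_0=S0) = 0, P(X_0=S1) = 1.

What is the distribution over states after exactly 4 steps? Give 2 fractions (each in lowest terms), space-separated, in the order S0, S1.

Answer: 3/5 2/5

Derivation:
Propagating the distribution step by step (d_{t+1} = d_t * P):
d_0 = (S0=0, S1=1)
  d_1[S0] = 0*3/5 + 1*3/5 = 3/5
  d_1[S1] = 0*2/5 + 1*2/5 = 2/5
d_1 = (S0=3/5, S1=2/5)
  d_2[S0] = 3/5*3/5 + 2/5*3/5 = 3/5
  d_2[S1] = 3/5*2/5 + 2/5*2/5 = 2/5
d_2 = (S0=3/5, S1=2/5)
  d_3[S0] = 3/5*3/5 + 2/5*3/5 = 3/5
  d_3[S1] = 3/5*2/5 + 2/5*2/5 = 2/5
d_3 = (S0=3/5, S1=2/5)
  d_4[S0] = 3/5*3/5 + 2/5*3/5 = 3/5
  d_4[S1] = 3/5*2/5 + 2/5*2/5 = 2/5
d_4 = (S0=3/5, S1=2/5)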